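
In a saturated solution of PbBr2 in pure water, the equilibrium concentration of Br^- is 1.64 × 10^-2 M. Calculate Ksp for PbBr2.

PbBr2(s) ⇌ Pb^2+(aq) + 2 Br^-(aq)
Stoichiometry gives [Pb^2+] = (1/2)[Br^-] = 8.200 × 10^-3 M.
Ksp = [Pb^2+][Br^-]^2
Ksp = 8.200 × 10^-3 × (1.64 × 10^-2)^2 = 2.21 × 10^-6

Ksp ≈ 2.21 × 10^-6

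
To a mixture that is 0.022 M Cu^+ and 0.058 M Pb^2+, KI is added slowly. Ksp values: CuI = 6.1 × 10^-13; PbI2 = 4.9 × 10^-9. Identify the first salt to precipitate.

CuI

Precipitation of each salt starts when its ion product equals its Ksp.
For CuI: 6.1 × 10^-13 = 0.022 × [I^-]  ⇒  [I^-] = 2.8 × 10^-11 M.
For PbI2: 4.9 × 10^-9 = 0.058 × [I^-]^2  ⇒  [I^-] = 2.9 × 10^-4 M.
The salt with the lower threshold [I^-] precipitates first: CuI.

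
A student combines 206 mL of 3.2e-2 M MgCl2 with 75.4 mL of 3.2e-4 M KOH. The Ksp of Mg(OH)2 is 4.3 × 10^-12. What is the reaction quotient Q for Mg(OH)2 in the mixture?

Total volume = 206 + 75.4 = 281.4 mL.
[Mg^2+] = 3.2 × 10^-2 × (206/281.4) = 2.34 × 10^-2 M
[OH^-] = 3.2 × 10^-4 × (75.4/281.4) = 8.57 × 10^-5 M
Mg(OH)2(s) ⇌ Mg^2+ + 2 OH^-, so Q = [Mg^2+][OH^-]^2
Q = (2.34 × 10^-2)(8.57 × 10^-5)^2 = 1.7 x 10^-10
Q > Ksp, so Mg(OH)2 will precipitate.

Q ≈ 1.7e-10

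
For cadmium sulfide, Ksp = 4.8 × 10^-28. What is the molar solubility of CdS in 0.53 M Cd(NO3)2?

s = 9.1e-28 M

CdS(s) ⇌ Cd^2+(aq) + S^2-(aq)
Ksp = [Cd^2+][S^2-]
Let s be the molar solubility in this solution. [Cd^2+] = 0.53 + s ≈ 0.53, [S^2-] = s (common-ion effect: Cd^2+ is already 0.53 M).
Ksp ≈ 0.53 × s
s = 9.1 x 10^-28 M
Check: s = 9.1 × 10^-28 ≪ 0.53, so the approximation is valid.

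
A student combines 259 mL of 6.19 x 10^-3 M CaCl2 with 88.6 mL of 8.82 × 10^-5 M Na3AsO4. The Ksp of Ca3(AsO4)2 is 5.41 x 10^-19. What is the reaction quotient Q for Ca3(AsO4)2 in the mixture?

Q ≈ 4.96e-17

Total volume = 259 + 88.6 = 347.6 mL.
[Ca^2+] = 6.19 x 10^-3 × (259/347.6) = 4.612 x 10^-3 M
[AsO4^3-] = 8.82 × 10^-5 × (88.6/347.6) = 2.248 × 10^-5 M
Ca3(AsO4)2(s) ⇌ 3 Ca^2+ + 2 AsO4^3-, so Q = [Ca^2+]^3[AsO4^3-]^2
Q = (4.612 × 10^-3)^3(2.248 × 10^-5)^2 = 4.96 × 10^-17
Q > Ksp, so Ca3(AsO4)2 will precipitate.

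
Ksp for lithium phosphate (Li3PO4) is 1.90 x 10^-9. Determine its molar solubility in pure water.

Li3PO4(s) ⇌ 3 Li^+ + PO4^3-
Ksp = [Li^+]^3[PO4^3-]
If s mol/L of Li3PO4 dissolves, [Li^+] = 3s and [PO4^3-] = s.
So Ksp = (3s)^3 × s = 27s^4
s = (1.90 x 10^-9 / 27)^(1/4) = 2.90 × 10^-3 M

2.90e-3 M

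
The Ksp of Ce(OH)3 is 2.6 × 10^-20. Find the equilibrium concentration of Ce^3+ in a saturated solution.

[Ce^3+] = 5.6 × 10^-6 M

Ce(OH)3(s) ⇌ Ce^3+(aq) + 3 OH^-(aq)
Ksp = [Ce^3+][OH^-]^3
If s mol/L of Ce(OH)3 dissolves, [Ce^3+] = s and [OH^-] = 3s.
Ksp = s(3s)^3 = 27s^4
s^4 = 2.6 × 10^-20 / 27, so s = 5.57 × 10^-6 M
[Ce^3+] = s = 5.6 × 10^-6 M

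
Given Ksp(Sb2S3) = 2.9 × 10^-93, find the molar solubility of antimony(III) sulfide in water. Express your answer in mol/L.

1.2e-19 M

Sb2S3(s) ⇌ 2 Sb^3+ + 3 S^2-
Ksp = [Sb^3+]^2[S^2-]^3
If s mol/L of Sb2S3 dissolves, [Sb^3+] = 2s and [S^2-] = 3s.
Substituting: Ksp = (2s)^2(3s)^3 = 108s^5
s^5 = 2.9 × 10^-93 / 108, so s = 1.2 × 10^-19 M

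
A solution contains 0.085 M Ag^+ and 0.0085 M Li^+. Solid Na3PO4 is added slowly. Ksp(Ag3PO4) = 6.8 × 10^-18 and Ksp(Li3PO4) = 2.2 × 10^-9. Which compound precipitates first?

Precipitation of each salt starts when its ion product equals its Ksp.
For Ag3PO4: 6.8 × 10^-18 = (0.085)^3 × [PO4^3-]  ⇒  [PO4^3-] = 1.1 × 10^-14 M.
For Li3PO4: 2.2 × 10^-9 = (0.0085)^3 × [PO4^3-]  ⇒  [PO4^3-] = 3.6 × 10^-3 M.
The salt with the lower threshold [PO4^3-] precipitates first: Ag3PO4.

Ag3PO4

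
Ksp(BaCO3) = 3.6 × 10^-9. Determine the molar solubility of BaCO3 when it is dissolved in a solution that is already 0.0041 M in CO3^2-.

BaCO3(s) <=> Ba^2+ + CO3^2-
Ksp = [Ba^2+][CO3^2-]
If s mol/L dissolves here, [Ba^2+] = s, [CO3^2-] = 0.0041 + s ≈ 0.0041 (since the CO3^2- already present dominates).
Ksp ≈ s × 0.0041
s = 8.8 × 10^-7 M
Check: s = 8.8 x 10^-7 ≪ 0.0041, so the approximation is valid.

s ≈ 8.8 x 10^-7 M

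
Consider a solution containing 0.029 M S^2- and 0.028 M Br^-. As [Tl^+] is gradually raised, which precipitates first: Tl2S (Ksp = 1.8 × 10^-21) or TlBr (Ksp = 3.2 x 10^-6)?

Each salt begins to precipitate when Q = Ksp, i.e. when [Tl^+] reaches its threshold.
For Tl2S: 1.8 × 10^-21 = 0.029 × [Tl^+]^2  ⇒  [Tl^+] = 2.5 x 10^-10 M.
For TlBr: 3.2 x 10^-6 = 0.028 × [Tl^+]  ⇒  [Tl^+] = 1.1 × 10^-4 M.
The salt with the lower threshold [Tl^+] precipitates first: Tl2S.

Tl2S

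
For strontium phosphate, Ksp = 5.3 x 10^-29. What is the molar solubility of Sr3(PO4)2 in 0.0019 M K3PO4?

8.2 × 10^-9 M

Sr3(PO4)2(s) ⇌ 3 Sr^2+ + 2 PO4^3-
Ksp = [Sr^2+]^3[PO4^3-]^2
If s mol/L dissolves here, [Sr^2+] = 3s, [PO4^3-] = 0.0019 + 2s ≈ 0.0019 (Ksp is small, so little additional dissolves).
Ksp ≈ (3s)^3 × (0.0019)^2
s = 8.2 x 10^-9 M
Check: 2s = 1.6 x 10^-8 ≪ 0.0019, so the approximation is valid.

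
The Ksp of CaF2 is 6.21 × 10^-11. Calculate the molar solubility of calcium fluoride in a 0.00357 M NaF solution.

s ≈ 4.87 × 10^-6 M

CaF2(s) ⇌ Ca^2+(aq) + 2 F^-(aq)
Ksp = [Ca^2+][F^-]^2
Let s be the molar solubility in this solution. [Ca^2+] = s, [F^-] = 0.00357 + 2s ≈ 0.00357 (Ksp is small, so little additional dissolves).
Ksp ≈ s × (0.00357)^2
s = 4.87 × 10^-6 M
Check: 2s = 9.7 × 10^-6 ≪ 0.00357, so the approximation is valid.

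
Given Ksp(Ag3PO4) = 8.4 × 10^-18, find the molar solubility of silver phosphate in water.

s ≈ 2.4e-5 M

Ag3PO4(s) <=> 3 Ag^+ + PO4^3-
Ksp = [Ag^+]^3[PO4^3-]
Let s = molar solubility. Then [Ag^+] = 3s and [PO4^3-] = s.
So Ksp = (3s)^3 × s = 27s^4
s^4 = 8.4 × 10^-18 / 27, so s = 2.4 × 10^-5 M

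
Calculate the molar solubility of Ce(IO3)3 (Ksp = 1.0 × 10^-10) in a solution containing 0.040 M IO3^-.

Ce(IO3)3(s) <=> Ce^3+ + 3 IO3^-
Ksp = [Ce^3+][IO3^-]^3
If s mol/L dissolves here, [Ce^3+] = s, [IO3^-] = 0.040 + 3s ≈ 0.040 (Ksp is small, so little additional dissolves).
Ksp ≈ s × (0.040)^3
s = 1.6 × 10^-6 M
Check: 3s = 4.7 × 10^-6 ≪ 0.040, so the approximation is valid.

s ≈ 1.6 x 10^-6 M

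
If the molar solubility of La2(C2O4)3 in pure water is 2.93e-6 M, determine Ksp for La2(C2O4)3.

La2(C2O4)3(s) <=> 2 La^3+ + 3 C2O4^2-
If s mol/L of La2(C2O4)3 dissolves, [La^3+] = 2s and [C2O4^2-] = 3s.
Ksp = [La^3+]^2[C2O4^2-]^3
Substituting: Ksp = (2s)^2(3s)^3 = 108s^5
With s = 2.93 × 10^-6: Ksp = 2.33 × 10^-26

Ksp ≈ 2.33 x 10^-26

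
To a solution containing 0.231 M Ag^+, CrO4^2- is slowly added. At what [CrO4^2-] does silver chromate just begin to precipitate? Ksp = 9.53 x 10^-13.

Ag2CrO4(s) ⇌ 2 Ag^+(aq) + CrO4^2-(aq)
Ksp = [Ag^+]^2[CrO4^2-]
Precipitation begins when Q = Ksp. With [Ag^+] = 0.231 M:
9.53 x 10^-13 = (0.231)^2 × [CrO4^2-]
[CrO4^2-] = (9.53 x 10^-13 / 5.336 x 10^-2) = 1.79 × 10^-11 M

[CrO4^2-] = 1.79 × 10^-11 M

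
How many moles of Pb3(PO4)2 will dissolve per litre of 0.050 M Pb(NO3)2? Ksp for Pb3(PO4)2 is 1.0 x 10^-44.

Pb3(PO4)2(s) <=> 3 Pb^2+ + 2 PO4^3-
Ksp = [Pb^2+]^3[PO4^3-]^2
If s mol/L dissolves here, [Pb^2+] = 0.050 + 3s ≈ 0.050, [PO4^3-] = 2s (since Pb^2+ from Pb(NO3)2 dominates).
Ksp ≈ (0.050)^3 × (2s)^2
s = 4.5 × 10^-21 M
Check: 3s = 1.3 × 10^-20 ≪ 0.050, so the approximation is valid.

4.5 × 10^-21 M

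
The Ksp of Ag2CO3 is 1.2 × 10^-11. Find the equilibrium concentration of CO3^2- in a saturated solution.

[CO3^2-] ≈ 1.4e-4 M

Ag2CO3(s) ⇌ 2 Ag^+(aq) + CO3^2-(aq)
Ksp = [Ag^+]^2[CO3^2-]
With molar solubility s: [Ag^+] = 2s, [CO3^2-] = s.
Substituting: Ksp = (2s)^2s = 4s^3
s = (1.2 × 10^-11 / 4)^(1/3) = 1.44 × 10^-4 M
[CO3^2-] = s = 1.4 × 10^-4 M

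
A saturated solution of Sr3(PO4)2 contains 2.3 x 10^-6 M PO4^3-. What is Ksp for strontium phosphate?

Sr3(PO4)2(s) <=> 3 Sr^2+(aq) + 2 PO4^3-(aq)
Stoichiometry gives [Sr^2+] = (3/2)[PO4^3-] = 3.45 × 10^-6 M.
Ksp = [Sr^2+]^3[PO4^3-]^2
Ksp = (3.45 × 10^-6)^3 × (2.3 × 10^-6)^2 = 2.2 × 10^-28

2.2e-28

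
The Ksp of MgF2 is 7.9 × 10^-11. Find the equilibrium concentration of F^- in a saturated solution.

MgF2(s) ⇌ Mg^2+(aq) + 2 F^-(aq)
Ksp = [Mg^2+][F^-]^2
Let s = molar solubility. Then [Mg^2+] = s and [F^-] = 2s.
Ksp = s(2s)^2 = 4s^3
s = (7.9 × 10^-11 / 4)^(1/3) = 2.70 × 10^-4 M
[F^-] = 2s = 5.4 × 10^-4 M

[F^-] = 5.4e-4 M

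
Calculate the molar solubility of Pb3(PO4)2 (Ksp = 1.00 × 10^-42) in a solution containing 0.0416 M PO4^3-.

s = 2.78 × 10^-14 M

Pb3(PO4)2(s) <=> 3 Pb^2+ + 2 PO4^3-
Ksp = [Pb^2+]^3[PO4^3-]^2
If s mol/L dissolves here, [Pb^2+] = 3s, [PO4^3-] = 0.0416 + 2s ≈ 0.0416 (Ksp is small, so little additional dissolves).
Ksp ≈ (3s)^3 × (0.0416)^2
s = 2.78 × 10^-14 M
Check: 2s = 5.6 × 10^-14 ≪ 0.0416, so the approximation is valid.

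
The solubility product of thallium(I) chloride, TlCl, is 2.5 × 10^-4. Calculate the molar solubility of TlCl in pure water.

TlCl(s) ⇌ Tl^+ + Cl^-
Ksp = [Tl^+][Cl^-]
Let s = molar solubility. Then [Tl^+] = s and [Cl^-] = s.
Ksp = (s)(s) = s^2
s = (2.5 × 10^-4)^(1/2) = 1.6 × 10^-2 M

s ≈ 0.016 M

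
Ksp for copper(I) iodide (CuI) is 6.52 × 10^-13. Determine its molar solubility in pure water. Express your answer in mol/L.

CuI(s) ⇌ Cu^+ + I^-
Ksp = [Cu^+][I^-]
For each mole of CuI that dissolves: [Cu^+] = s, [I^-] = s.
Ksp = (s)(s) = s^2
s = √(6.52 × 10^-13) = 8.07 × 10^-7 M

s = 8.07 × 10^-7 M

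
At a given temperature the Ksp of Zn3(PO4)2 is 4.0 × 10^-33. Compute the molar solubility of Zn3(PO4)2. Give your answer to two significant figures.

Zn3(PO4)2(s) ⇌ 3 Zn^2+ + 2 PO4^3-
Ksp = [Zn^2+]^3[PO4^3-]^2
For each mole of Zn3(PO4)2 that dissolves: [Zn^2+] = 3s, [PO4^3-] = 2s.
Substituting: Ksp = (3s)^3(2s)^2 = 108s^5
s = (4.0 × 10^-33 / 108)^(1/5) = 1.3 × 10^-7 M

s = 1.3 x 10^-7 M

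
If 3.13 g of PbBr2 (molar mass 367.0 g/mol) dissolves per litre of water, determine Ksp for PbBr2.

2.48 × 10^-6

Molar solubility s = (3.13 g/L) / (367.0 g/mol) = 8.529 × 10^-3 M.
PbBr2(s) ⇌ Pb^2+(aq) + 2 Br^-(aq)
Let s = molar solubility. Then [Pb^2+] = s and [Br^-] = 2s.
Ksp = [Pb^2+][Br^-]^2
Substituting: Ksp = s(2s)^2 = 4s^3
With s = 8.529 × 10^-3: Ksp = 2.48 × 10^-6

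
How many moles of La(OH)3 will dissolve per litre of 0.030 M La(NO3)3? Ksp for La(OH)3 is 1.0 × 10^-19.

s ≈ 5.0 × 10^-7 M

La(OH)3(s) ⇌ La^3+(aq) + 3 OH^-(aq)
Ksp = [La^3+][OH^-]^3
Let s = moles of La(OH)3 that dissolve per litre. [La^3+] = 0.030 + s ≈ 0.030, [OH^-] = 3s (Ksp is small, so little additional dissolves).
Ksp ≈ 0.030 × (3s)^3
s = 5.0 × 10^-7 M
Check: s = 5.0 × 10^-7 ≪ 0.030, so the approximation is valid.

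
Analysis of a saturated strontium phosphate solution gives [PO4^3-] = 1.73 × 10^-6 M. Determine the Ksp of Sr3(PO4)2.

Ksp = 5.23 × 10^-29

Sr3(PO4)2(s) ⇌ 3 Sr^2+ + 2 PO4^3-
Stoichiometry gives [Sr^2+] = (3/2)[PO4^3-] = 2.595 x 10^-6 M.
Ksp = [Sr^2+]^3[PO4^3-]^2
Ksp = (2.595 × 10^-6)^3 × (1.73 x 10^-6)^2 = 5.23 x 10^-29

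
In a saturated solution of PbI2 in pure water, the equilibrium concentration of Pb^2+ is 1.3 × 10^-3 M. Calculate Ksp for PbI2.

PbI2(s) <=> Pb^2+ + 2 I^-
Stoichiometry gives [I^-] = (2/1)[Pb^2+] = 2.60 × 10^-3 M.
Ksp = [Pb^2+][I^-]^2
Ksp = 1.3 x 10^-3 × (2.60 × 10^-3)^2 = 8.8 × 10^-9

Ksp ≈ 8.8 × 10^-9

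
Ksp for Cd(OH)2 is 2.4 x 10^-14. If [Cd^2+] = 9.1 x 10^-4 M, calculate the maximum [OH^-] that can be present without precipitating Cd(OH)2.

Cd(OH)2(s) ⇌ Cd^2+(aq) + 2 OH^-(aq)
Ksp = [Cd^2+][OH^-]^2
Precipitation begins when Q = Ksp. With [Cd^2+] = 9.1 x 10^-4 M:
2.4 x 10^-14 = (9.1 x 10^-4) × [OH^-]^2
[OH^-] = (2.4 x 10^-14 / 9.1 x 10^-4)^(1/2) = 5.1 x 10^-6 M

5.1 × 10^-6 M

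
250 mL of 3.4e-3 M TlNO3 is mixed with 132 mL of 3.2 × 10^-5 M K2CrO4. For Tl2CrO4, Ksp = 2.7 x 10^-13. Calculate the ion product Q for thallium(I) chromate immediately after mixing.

Q ≈ 5.5 x 10^-11

Total volume = 250 + 132 = 382 mL.
[Tl^+] = 3.4 × 10^-3 × (250/382) = 2.23 x 10^-3 M
[CrO4^2-] = 3.2 x 10^-5 × (132/382) = 1.11 x 10^-5 M
Tl2CrO4(s) ⇌ 2 Tl^+(aq) + CrO4^2-(aq), so Q = [Tl^+]^2[CrO4^2-]
Q = (2.23 × 10^-3)^2(1.11 x 10^-5) = 5.5 × 10^-11
Q > Ksp, so Tl2CrO4 will precipitate.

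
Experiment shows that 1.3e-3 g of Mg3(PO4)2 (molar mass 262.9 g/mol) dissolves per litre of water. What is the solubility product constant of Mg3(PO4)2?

Molar solubility s = (1.3 × 10^-3 g/L) / (262.9 g/mol) = 4.94 x 10^-6 M.
Mg3(PO4)2(s) <=> 3 Mg^2+(aq) + 2 PO4^3-(aq)
If s mol/L of Mg3(PO4)2 dissolves, [Mg^2+] = 3s and [PO4^3-] = 2s.
Ksp = [Mg^2+]^3[PO4^3-]^2
Substituting: Ksp = (3s)^3(2s)^2 = 108s^5
Ksp = 108 × (4.94 x 10^-6)^5 = 3.2 × 10^-25

Ksp = 3.2 x 10^-25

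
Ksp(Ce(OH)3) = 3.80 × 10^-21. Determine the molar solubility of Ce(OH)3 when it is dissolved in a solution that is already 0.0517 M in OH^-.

s = 2.75 × 10^-17 M

Ce(OH)3(s) <=> Ce^3+ + 3 OH^-
Ksp = [Ce^3+][OH^-]^3
If s mol/L dissolves here, [Ce^3+] = s, [OH^-] = 0.0517 + 3s ≈ 0.0517 (Ksp is small, so little additional dissolves).
Ksp ≈ s × (0.0517)^3
s = 2.75 × 10^-17 M
Check: 3s = 8.2 × 10^-17 ≪ 0.0517, so the approximation is valid.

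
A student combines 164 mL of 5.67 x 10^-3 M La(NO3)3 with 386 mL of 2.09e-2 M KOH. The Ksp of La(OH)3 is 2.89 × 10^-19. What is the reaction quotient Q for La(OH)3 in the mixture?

Total volume = 164 + 386 = 550 mL.
[La^3+] = 5.67 x 10^-3 × (164/550) = 1.691 x 10^-3 M
[OH^-] = 2.09 x 10^-2 × (386/550) = 1.467 × 10^-2 M
La(OH)3(s) ⇌ La^3+ + 3 OH^-, so Q = [La^3+][OH^-]^3
Q = (1.691 × 10^-3)(1.467 x 10^-2)^3 = 5.34 × 10^-9
Q > Ksp, so La(OH)3 will precipitate.

Q ≈ 5.34 × 10^-9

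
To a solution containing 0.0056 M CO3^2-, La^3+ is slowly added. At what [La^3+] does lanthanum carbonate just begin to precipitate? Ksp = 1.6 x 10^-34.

3.0 x 10^-14 M

La2(CO3)3(s) <=> 2 La^3+ + 3 CO3^2-
Ksp = [La^3+]^2[CO3^2-]^3
Precipitation begins when Q = Ksp. With [CO3^2-] = 0.0056 M:
1.6 x 10^-34 = (0.0056)^3 × [La^3+]^2
[La^3+] = (1.6 x 10^-34 / 1.76 × 10^-7)^(1/2) = 3.0 × 10^-14 M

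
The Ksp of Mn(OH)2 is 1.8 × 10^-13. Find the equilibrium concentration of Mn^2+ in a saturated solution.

[Mn^2+] ≈ 3.6e-5 M

Mn(OH)2(s) ⇌ Mn^2+ + 2 OH^-
Ksp = [Mn^2+][OH^-]^2
For each mole of Mn(OH)2 that dissolves: [Mn^2+] = s, [OH^-] = 2s.
Ksp = s(2s)^2 = 4s^3
s = (1.8 × 10^-13 / 4)^(1/3) = 3.56 × 10^-5 M
[Mn^2+] = s = 3.6 × 10^-5 M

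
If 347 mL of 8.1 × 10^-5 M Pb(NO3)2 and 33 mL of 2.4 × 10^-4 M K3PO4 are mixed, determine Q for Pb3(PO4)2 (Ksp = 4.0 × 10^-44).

1.8 × 10^-22

Total volume = 347 + 33 = 380 mL.
[Pb^2+] = 8.1 × 10^-5 × (347/380) = 7.40 × 10^-5 M
[PO4^3-] = 2.4 x 10^-4 × (33/380) = 2.08 × 10^-5 M
Pb3(PO4)2(s) ⇌ 3 Pb^2+ + 2 PO4^3-, so Q = [Pb^2+]^3[PO4^3-]^2
Q = (7.40 × 10^-5)^3(2.08 × 10^-5)^2 = 1.8 × 10^-22
Q > Ksp, so Pb3(PO4)2 will precipitate.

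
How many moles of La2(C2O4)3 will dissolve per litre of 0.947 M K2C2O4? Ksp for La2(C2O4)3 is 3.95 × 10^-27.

La2(C2O4)3(s) ⇌ 2 La^3+(aq) + 3 C2O4^2-(aq)
Ksp = [La^3+]^2[C2O4^2-]^3
Let s be the molar solubility in this solution. [La^3+] = 2s, [C2O4^2-] = 0.947 + 3s ≈ 0.947 (common-ion effect: C2O4^2- is already 0.947 M).
Ksp ≈ (2s)^2 × (0.947)^3
s = 3.41 × 10^-14 M
Check: 3s = 1.0 x 10^-13 ≪ 0.947, so the approximation is valid.

s ≈ 3.41e-14 M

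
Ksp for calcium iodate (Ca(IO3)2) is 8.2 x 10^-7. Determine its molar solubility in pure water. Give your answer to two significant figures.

5.9 × 10^-3 M

Ca(IO3)2(s) <=> Ca^2+(aq) + 2 IO3^-(aq)
Ksp = [Ca^2+][IO3^-]^2
If s mol/L of Ca(IO3)2 dissolves, [Ca^2+] = s and [IO3^-] = 2s.
Substituting: Ksp = s(2s)^2 = 4s^3
s^3 = 8.2 x 10^-7 / 4, so s = 5.9 × 10^-3 M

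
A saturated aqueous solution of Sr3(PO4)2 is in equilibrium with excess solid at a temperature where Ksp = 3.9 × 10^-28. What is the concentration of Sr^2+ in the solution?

Sr3(PO4)2(s) ⇌ 3 Sr^2+(aq) + 2 PO4^3-(aq)
Ksp = [Sr^2+]^3[PO4^3-]^2
If s mol/L of Sr3(PO4)2 dissolves, [Sr^2+] = 3s and [PO4^3-] = 2s.
So Ksp = (3s)^3 × (2s)^2 = 108s^5
s = (3.9 × 10^-28 / 108)^(1/5) = 1.29 × 10^-6 M
[Sr^2+] = 3s = 3.9 × 10^-6 M

[Sr^2+] = 3.9 x 10^-6 M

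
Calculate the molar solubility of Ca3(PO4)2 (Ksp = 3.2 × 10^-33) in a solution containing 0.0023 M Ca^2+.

s = 2.6 x 10^-13 M

Ca3(PO4)2(s) ⇌ 3 Ca^2+ + 2 PO4^3-
Ksp = [Ca^2+]^3[PO4^3-]^2
Let s be the molar solubility in this solution. [Ca^2+] = 0.0023 + 3s ≈ 0.0023, [PO4^3-] = 2s (Ksp is small, so little additional dissolves).
Ksp ≈ (0.0023)^3 × (2s)^2
s = 2.6 × 10^-13 M
Check: 3s = 7.7 × 10^-13 ≪ 0.0023, so the approximation is valid.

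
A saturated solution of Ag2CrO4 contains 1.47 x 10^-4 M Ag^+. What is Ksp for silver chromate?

1.59e-12

Ag2CrO4(s) ⇌ 2 Ag^+ + CrO4^2-
Stoichiometry gives [CrO4^2-] = (1/2)[Ag^+] = 7.350 × 10^-5 M.
Ksp = [Ag^+]^2[CrO4^2-]
Ksp = (1.47 × 10^-4)^2 × 7.350 × 10^-5 = 1.59 × 10^-12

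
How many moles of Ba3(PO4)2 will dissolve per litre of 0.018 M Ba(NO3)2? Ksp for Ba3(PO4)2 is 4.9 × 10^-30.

Ba3(PO4)2(s) ⇌ 3 Ba^2+(aq) + 2 PO4^3-(aq)
Ksp = [Ba^2+]^3[PO4^3-]^2
Let s be the molar solubility in this solution. [Ba^2+] = 0.018 + 3s ≈ 0.018, [PO4^3-] = 2s (since Ba^2+ from Ba(NO3)2 dominates).
Ksp ≈ (0.018)^3 × (2s)^2
s = 4.6 × 10^-13 M
Check: 3s = 1.4 x 10^-12 ≪ 0.018, so the approximation is valid.

4.6 × 10^-13 M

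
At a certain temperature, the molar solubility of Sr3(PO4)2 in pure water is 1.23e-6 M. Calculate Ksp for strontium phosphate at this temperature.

3.04 × 10^-28

Sr3(PO4)2(s) <=> 3 Sr^2+ + 2 PO4^3-
With molar solubility s: [Sr^2+] = 3s, [PO4^3-] = 2s.
Ksp = [Sr^2+]^3[PO4^3-]^2
Ksp = (3s)^3(2s)^2 = 108s^5
Ksp = 108 × (1.23 × 10^-6)^5 = 3.04 × 10^-28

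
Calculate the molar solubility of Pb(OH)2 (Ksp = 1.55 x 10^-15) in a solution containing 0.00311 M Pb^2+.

3.53 x 10^-7 M

Pb(OH)2(s) ⇌ Pb^2+(aq) + 2 OH^-(aq)
Ksp = [Pb^2+][OH^-]^2
If s mol/L dissolves here, [Pb^2+] = 0.00311 + s ≈ 0.00311, [OH^-] = 2s (Ksp is small, so little additional dissolves).
Ksp ≈ 0.00311 × (2s)^2
s = 3.53 × 10^-7 M
Check: s = 3.5 × 10^-7 ≪ 0.00311, so the approximation is valid.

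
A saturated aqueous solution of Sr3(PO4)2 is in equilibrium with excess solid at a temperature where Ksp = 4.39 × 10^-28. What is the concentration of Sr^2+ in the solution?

Sr3(PO4)2(s) ⇌ 3 Sr^2+(aq) + 2 PO4^3-(aq)
Ksp = [Sr^2+]^3[PO4^3-]^2
If s mol/L of Sr3(PO4)2 dissolves, [Sr^2+] = 3s and [PO4^3-] = 2s.
Substituting: Ksp = (3s)^3(2s)^2 = 108s^5
s = (4.39 × 10^-28 / 108)^(1/5) = 1.324 × 10^-6 M
[Sr^2+] = 3s = 3.97 x 10^-6 M

[Sr^2+] ≈ 3.97 × 10^-6 M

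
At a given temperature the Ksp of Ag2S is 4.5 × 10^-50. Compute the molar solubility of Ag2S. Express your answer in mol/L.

Ag2S(s) <=> 2 Ag^+(aq) + S^2-(aq)
Ksp = [Ag^+]^2[S^2-]
Let s = molar solubility. Then [Ag^+] = 2s and [S^2-] = s.
Substituting: Ksp = (2s)^2s = 4s^3
s^3 = 4.5 × 10^-50 / 4, so s = 2.2 x 10^-17 M

s = 2.2e-17 M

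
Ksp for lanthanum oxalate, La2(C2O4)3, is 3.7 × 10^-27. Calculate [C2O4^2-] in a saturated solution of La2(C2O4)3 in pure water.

6.1 × 10^-6 M

La2(C2O4)3(s) ⇌ 2 La^3+ + 3 C2O4^2-
Ksp = [La^3+]^2[C2O4^2-]^3
Let s = molar solubility. Then [La^3+] = 2s and [C2O4^2-] = 3s.
Substituting: Ksp = (2s)^2(3s)^3 = 108s^5
Solving, s = (3.7 × 10^-27/108)^(1/5) = 2.03 × 10^-6 M
[C2O4^2-] = 3s = 6.1 × 10^-6 M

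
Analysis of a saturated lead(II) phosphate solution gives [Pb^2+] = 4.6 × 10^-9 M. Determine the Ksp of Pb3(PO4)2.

Pb3(PO4)2(s) ⇌ 3 Pb^2+ + 2 PO4^3-
Stoichiometry gives [PO4^3-] = (2/3)[Pb^2+] = 3.07 x 10^-9 M.
Ksp = [Pb^2+]^3[PO4^3-]^2
Ksp = (4.6 × 10^-9)^3 × (3.07 × 10^-9)^2 = 9.2 × 10^-43

9.2e-43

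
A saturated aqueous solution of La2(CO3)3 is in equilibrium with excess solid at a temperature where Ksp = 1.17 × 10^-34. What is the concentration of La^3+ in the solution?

[La^3+] = 1.28 × 10^-7 M

La2(CO3)3(s) <=> 2 La^3+ + 3 CO3^2-
Ksp = [La^3+]^2[CO3^2-]^3
With molar solubility s: [La^3+] = 2s, [CO3^2-] = 3s.
Ksp = (2s)^2(3s)^3 = 108s^5
Solving, s = (1.17 × 10^-34/108)^(1/5) = 6.411 x 10^-8 M
[La^3+] = 2s = 1.28 x 10^-7 M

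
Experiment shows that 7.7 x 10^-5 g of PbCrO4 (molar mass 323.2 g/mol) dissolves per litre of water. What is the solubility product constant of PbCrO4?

Ksp = 5.7 x 10^-14

Molar solubility s = (7.7 x 10^-5 g/L) / (323.2 g/mol) = 2.38 x 10^-7 M.
PbCrO4(s) ⇌ Pb^2+ + CrO4^2-
With molar solubility s: [Pb^2+] = s, [CrO4^2-] = s.
Ksp = [Pb^2+][CrO4^2-]
Ksp = s × s = s^2
Ksp = (2.38 x 10^-7)^2 = 5.7 × 10^-14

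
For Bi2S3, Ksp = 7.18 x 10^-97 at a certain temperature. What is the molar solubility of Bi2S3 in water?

Bi2S3(s) ⇌ 2 Bi^3+(aq) + 3 S^2-(aq)
Ksp = [Bi^3+]^2[S^2-]^3
If s mol/L of Bi2S3 dissolves, [Bi^3+] = 2s and [S^2-] = 3s.
Ksp = (2s)^2(3s)^3 = 108s^5
s = (7.18 x 10^-97 / 108)^(1/5) = 2.31 x 10^-20 M

s ≈ 2.31e-20 M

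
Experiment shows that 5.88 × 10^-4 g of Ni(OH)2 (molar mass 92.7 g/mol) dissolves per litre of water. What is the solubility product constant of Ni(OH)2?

Ksp = 1.02 × 10^-15

Molar solubility s = (5.88 x 10^-4 g/L) / (92.7 g/mol) = 6.343 x 10^-6 M.
Ni(OH)2(s) ⇌ Ni^2+ + 2 OH^-
If s mol/L of Ni(OH)2 dissolves, [Ni^2+] = s and [OH^-] = 2s.
Ksp = [Ni^2+][OH^-]^2
Ksp = s(2s)^2 = 4s^3
With s = 6.343 × 10^-6: Ksp = 1.02 × 10^-15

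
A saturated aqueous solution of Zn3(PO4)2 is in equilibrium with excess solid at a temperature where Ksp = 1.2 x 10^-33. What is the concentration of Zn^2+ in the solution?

[Zn^2+] = 3.1 × 10^-7 M

Zn3(PO4)2(s) ⇌ 3 Zn^2+ + 2 PO4^3-
Ksp = [Zn^2+]^3[PO4^3-]^2
For each mole of Zn3(PO4)2 that dissolves: [Zn^2+] = 3s, [PO4^3-] = 2s.
Substituting: Ksp = (3s)^3(2s)^2 = 108s^5
s = (1.2 x 10^-33 / 108)^(1/5) = 1.02 × 10^-7 M
[Zn^2+] = 3s = 3.1 x 10^-7 M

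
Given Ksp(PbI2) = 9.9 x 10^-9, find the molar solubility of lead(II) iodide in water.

s = 1.4 x 10^-3 M

PbI2(s) ⇌ Pb^2+(aq) + 2 I^-(aq)
Ksp = [Pb^2+][I^-]^2
For each mole of PbI2 that dissolves: [Pb^2+] = s, [I^-] = 2s.
So Ksp = s × (2s)^2 = 4s^3
s^3 = 9.9 x 10^-9 / 4, so s = 1.4 × 10^-3 M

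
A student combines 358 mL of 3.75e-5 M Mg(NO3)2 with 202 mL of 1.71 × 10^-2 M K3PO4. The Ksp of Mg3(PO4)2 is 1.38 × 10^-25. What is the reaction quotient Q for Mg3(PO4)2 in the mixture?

Q ≈ 5.24 x 10^-19

Total volume = 358 + 202 = 560 mL.
[Mg^2+] = 3.75 x 10^-5 × (358/560) = 2.397 x 10^-5 M
[PO4^3-] = 1.71 × 10^-2 × (202/560) = 6.168 x 10^-3 M
Mg3(PO4)2(s) ⇌ 3 Mg^2+ + 2 PO4^3-, so Q = [Mg^2+]^3[PO4^3-]^2
Q = (2.397 x 10^-5)^3(6.168 × 10^-3)^2 = 5.24 × 10^-19
Q > Ksp, so Mg3(PO4)2 will precipitate.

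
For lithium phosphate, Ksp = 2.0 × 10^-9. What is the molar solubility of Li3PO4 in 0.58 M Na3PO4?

Li3PO4(s) ⇌ 3 Li^+ + PO4^3-
Ksp = [Li^+]^3[PO4^3-]
If s mol/L dissolves here, [Li^+] = 3s, [PO4^3-] = 0.58 + s ≈ 0.58 (since PO4^3- from Na3PO4 dominates).
Ksp ≈ (3s)^3 × 0.58
s = 5.0 x 10^-4 M
Check: s = 5.0 × 10^-4 ≪ 0.58, so the approximation is valid.

s ≈ 5.0 × 10^-4 M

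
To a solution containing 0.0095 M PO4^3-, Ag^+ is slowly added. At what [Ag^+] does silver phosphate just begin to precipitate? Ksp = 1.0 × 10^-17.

Ag3PO4(s) <=> 3 Ag^+ + PO4^3-
Ksp = [Ag^+]^3[PO4^3-]
Precipitation begins when Q = Ksp. With [PO4^3-] = 0.0095 M:
1.0 × 10^-17 = (0.0095) × [Ag^+]^3
[Ag^+] = (1.0 × 10^-17 / 9.5 × 10^-3)^(1/3) = 1.0 × 10^-5 M

[Ag^+] = 1.0 × 10^-5 M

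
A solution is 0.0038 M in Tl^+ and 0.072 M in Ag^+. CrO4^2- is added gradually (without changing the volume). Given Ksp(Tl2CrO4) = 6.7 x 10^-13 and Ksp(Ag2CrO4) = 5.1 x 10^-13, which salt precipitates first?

Precipitation of each salt starts when its ion product equals its Ksp.
For Tl2CrO4: 6.7 x 10^-13 = (0.0038)^2 × [CrO4^2-]  ⇒  [CrO4^2-] = 4.6 × 10^-8 M.
For Ag2CrO4: 5.1 x 10^-13 = (0.072)^2 × [CrO4^2-]  ⇒  [CrO4^2-] = 9.8 x 10^-11 M.
The salt with the lower threshold [CrO4^2-] precipitates first: Ag2CrO4.

Ag2CrO4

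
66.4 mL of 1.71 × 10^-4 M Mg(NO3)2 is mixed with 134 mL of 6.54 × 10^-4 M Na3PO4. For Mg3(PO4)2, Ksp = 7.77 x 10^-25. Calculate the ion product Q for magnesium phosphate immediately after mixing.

Total volume = 66.4 + 134 = 200.4 mL.
[Mg^2+] = 1.71 × 10^-4 × (66.4/200.4) = 5.666 × 10^-5 M
[PO4^3-] = 6.54 × 10^-4 × (134/200.4) = 4.373 × 10^-4 M
Mg3(PO4)2(s) <=> 3 Mg^2+(aq) + 2 PO4^3-(aq), so Q = [Mg^2+]^3[PO4^3-]^2
Q = (5.666 × 10^-5)^3(4.373 x 10^-4)^2 = 3.48 × 10^-20
Q > Ksp, so Mg3(PO4)2 will precipitate.

3.48 × 10^-20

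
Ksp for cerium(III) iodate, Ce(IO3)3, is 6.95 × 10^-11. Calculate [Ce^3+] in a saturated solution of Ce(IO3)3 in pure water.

Ce(IO3)3(s) ⇌ Ce^3+ + 3 IO3^-
Ksp = [Ce^3+][IO3^-]^3
If s mol/L of Ce(IO3)3 dissolves, [Ce^3+] = s and [IO3^-] = 3s.
Substituting: Ksp = s(3s)^3 = 27s^4
s = (6.95 × 10^-11 / 27)^(1/4) = 1.267 × 10^-3 M
[Ce^3+] = s = 1.27 x 10^-3 M

1.27 × 10^-3 M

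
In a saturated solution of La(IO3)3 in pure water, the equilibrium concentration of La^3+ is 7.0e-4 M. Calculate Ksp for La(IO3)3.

La(IO3)3(s) ⇌ La^3+ + 3 IO3^-
Stoichiometry gives [IO3^-] = (3/1)[La^3+] = 2.10 × 10^-3 M.
Ksp = [La^3+][IO3^-]^3
Ksp = 7.0 x 10^-4 × (2.10 × 10^-3)^3 = 6.5 × 10^-12

6.5e-12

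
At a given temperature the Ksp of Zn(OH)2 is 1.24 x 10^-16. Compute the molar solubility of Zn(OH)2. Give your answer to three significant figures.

s = 3.14e-6 M

Zn(OH)2(s) ⇌ Zn^2+(aq) + 2 OH^-(aq)
Ksp = [Zn^2+][OH^-]^2
Let s = molar solubility. Then [Zn^2+] = s and [OH^-] = 2s.
Substituting: Ksp = s(2s)^2 = 4s^3
s = (1.24 x 10^-16 / 4)^(1/3) = 3.14 × 10^-6 M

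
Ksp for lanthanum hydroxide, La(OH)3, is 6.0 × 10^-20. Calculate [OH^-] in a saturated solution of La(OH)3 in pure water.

La(OH)3(s) ⇌ La^3+ + 3 OH^-
Ksp = [La^3+][OH^-]^3
For each mole of La(OH)3 that dissolves: [La^3+] = s, [OH^-] = 3s.
Ksp = s(3s)^3 = 27s^4
s^4 = 6.0 × 10^-20 / 27, so s = 6.87 x 10^-6 M
[OH^-] = 3s = 2.1 × 10^-5 M

[OH^-] = 2.1 × 10^-5 M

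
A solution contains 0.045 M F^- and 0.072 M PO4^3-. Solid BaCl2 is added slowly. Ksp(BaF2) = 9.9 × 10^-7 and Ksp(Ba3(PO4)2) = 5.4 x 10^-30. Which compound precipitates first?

Precipitation of each salt starts when its ion product equals its Ksp.
For BaF2: 9.9 × 10^-7 = (0.045)^2 × [Ba^2+]  ⇒  [Ba^2+] = 4.9 × 10^-4 M.
For Ba3(PO4)2: 5.4 x 10^-30 = (0.072)^2 × [Ba^2+]^3  ⇒  [Ba^2+] = 1.0 x 10^-9 M.
The salt with the lower threshold [Ba^2+] precipitates first: Ba3(PO4)2.

Ba3(PO4)2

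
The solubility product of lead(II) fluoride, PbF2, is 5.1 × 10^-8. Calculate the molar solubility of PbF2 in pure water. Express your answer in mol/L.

PbF2(s) <=> Pb^2+(aq) + 2 F^-(aq)
Ksp = [Pb^2+][F^-]^2
If s mol/L of PbF2 dissolves, [Pb^2+] = s and [F^-] = 2s.
Ksp = s(2s)^2 = 4s^3
Solving, s = (5.1 × 10^-8/4)^(1/3) = 2.3 × 10^-3 M

s = 2.3e-3 M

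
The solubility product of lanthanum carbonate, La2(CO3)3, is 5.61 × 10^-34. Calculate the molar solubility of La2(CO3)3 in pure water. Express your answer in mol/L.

La2(CO3)3(s) <=> 2 La^3+ + 3 CO3^2-
Ksp = [La^3+]^2[CO3^2-]^3
For each mole of La2(CO3)3 that dissolves: [La^3+] = 2s, [CO3^2-] = 3s.
Ksp = (2s)^2(3s)^3 = 108s^5
s = (5.61 × 10^-34 / 108)^(1/5) = 8.77 x 10^-8 M

8.77 × 10^-8 M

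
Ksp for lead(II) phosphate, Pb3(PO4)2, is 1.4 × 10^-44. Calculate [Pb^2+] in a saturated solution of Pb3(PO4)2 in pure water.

Pb3(PO4)2(s) ⇌ 3 Pb^2+(aq) + 2 PO4^3-(aq)
Ksp = [Pb^2+]^3[PO4^3-]^2
With molar solubility s: [Pb^2+] = 3s, [PO4^3-] = 2s.
Substituting: Ksp = (3s)^3(2s)^2 = 108s^5
Solving, s = (1.4 × 10^-44/108)^(1/5) = 6.65 x 10^-10 M
[Pb^2+] = 3s = 2.0 x 10^-9 M

[Pb^2+] = 2.0 × 10^-9 M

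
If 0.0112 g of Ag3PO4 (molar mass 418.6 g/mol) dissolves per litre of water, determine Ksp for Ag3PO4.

Molar solubility s = (1.12 × 10^-2 g/L) / (418.6 g/mol) = 2.676 x 10^-5 M.
Ag3PO4(s) ⇌ 3 Ag^+(aq) + PO4^3-(aq)
Let s = molar solubility. Then [Ag^+] = 3s and [PO4^3-] = s.
Ksp = [Ag^+]^3[PO4^3-]
Substituting: Ksp = (3s)^3s = 27s^4
Ksp = 27 × (2.676 × 10^-5)^4 = 1.38 × 10^-17

1.38 x 10^-17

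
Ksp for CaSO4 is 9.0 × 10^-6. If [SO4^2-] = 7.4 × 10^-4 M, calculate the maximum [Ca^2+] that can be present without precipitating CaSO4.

CaSO4(s) <=> Ca^2+(aq) + SO4^2-(aq)
Ksp = [Ca^2+][SO4^2-]
Precipitation begins when Q = Ksp. With [SO4^2-] = 7.4 × 10^-4 M:
9.0 × 10^-6 = (7.4 × 10^-4) × [Ca^2+]
[Ca^2+] = (9.0 × 10^-6 / 7.4 × 10^-4) = 1.2 × 10^-2 M

1.2 x 10^-2 M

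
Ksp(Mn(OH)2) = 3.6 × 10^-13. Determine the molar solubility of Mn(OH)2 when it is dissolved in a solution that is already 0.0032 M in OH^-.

Mn(OH)2(s) ⇌ Mn^2+(aq) + 2 OH^-(aq)
Ksp = [Mn^2+][OH^-]^2
Let s be the molar solubility in this solution. [Mn^2+] = s, [OH^-] = 0.0032 + 2s ≈ 0.0032 (since the OH^- already present dominates).
Ksp ≈ s × (0.0032)^2
s = 3.5 x 10^-8 M
Check: 2s = 7.0 × 10^-8 ≪ 0.0032, so the approximation is valid.

3.5 × 10^-8 M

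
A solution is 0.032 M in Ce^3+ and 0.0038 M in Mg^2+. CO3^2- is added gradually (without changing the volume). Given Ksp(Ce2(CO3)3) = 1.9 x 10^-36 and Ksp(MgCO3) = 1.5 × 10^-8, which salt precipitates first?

Each salt begins to precipitate when Q = Ksp, i.e. when [CO3^2-] reaches its threshold.
For Ce2(CO3)3: 1.9 x 10^-36 = (0.032)^2 × [CO3^2-]^3  ⇒  [CO3^2-] = 1.2 × 10^-11 M.
For MgCO3: 1.5 × 10^-8 = 0.0038 × [CO3^2-]  ⇒  [CO3^2-] = 3.9 × 10^-6 M.
The salt with the lower threshold [CO3^2-] precipitates first: Ce2(CO3)3.

Ce2(CO3)3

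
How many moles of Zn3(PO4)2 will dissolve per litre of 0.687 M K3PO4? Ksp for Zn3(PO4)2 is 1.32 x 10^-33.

Zn3(PO4)2(s) ⇌ 3 Zn^2+(aq) + 2 PO4^3-(aq)
Ksp = [Zn^2+]^3[PO4^3-]^2
If s mol/L dissolves here, [Zn^2+] = 3s, [PO4^3-] = 0.687 + 2s ≈ 0.687 (since PO4^3- from K3PO4 dominates).
Ksp ≈ (3s)^3 × (0.687)^2
s = 4.70 × 10^-12 M
Check: 2s = 9.4 × 10^-12 ≪ 0.687, so the approximation is valid.

s = 4.70e-12 M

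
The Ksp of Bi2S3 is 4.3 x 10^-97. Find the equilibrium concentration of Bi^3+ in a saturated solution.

[Bi^3+] ≈ 4.2e-20 M

Bi2S3(s) ⇌ 2 Bi^3+ + 3 S^2-
Ksp = [Bi^3+]^2[S^2-]^3
If s mol/L of Bi2S3 dissolves, [Bi^3+] = 2s and [S^2-] = 3s.
Ksp = (2s)^2(3s)^3 = 108s^5
Solving, s = (4.3 x 10^-97/108)^(1/5) = 2.09 × 10^-20 M
[Bi^3+] = 2s = 4.2 x 10^-20 M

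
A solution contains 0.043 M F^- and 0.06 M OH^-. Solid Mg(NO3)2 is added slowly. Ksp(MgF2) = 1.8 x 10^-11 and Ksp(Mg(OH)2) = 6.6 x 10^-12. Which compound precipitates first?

Mg(OH)2

Precipitation of each salt starts when its ion product equals its Ksp.
For MgF2: 1.8 x 10^-11 = (0.043)^2 × [Mg^2+]  ⇒  [Mg^2+] = 9.7 × 10^-9 M.
For Mg(OH)2: 6.6 x 10^-12 = (0.06)^2 × [Mg^2+]  ⇒  [Mg^2+] = 1.8 × 10^-9 M.
The salt with the lower threshold [Mg^2+] precipitates first: Mg(OH)2.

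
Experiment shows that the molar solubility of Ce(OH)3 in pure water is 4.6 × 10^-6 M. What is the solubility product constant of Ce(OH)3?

1.2 × 10^-20

Ce(OH)3(s) ⇌ Ce^3+ + 3 OH^-
With molar solubility s: [Ce^3+] = s, [OH^-] = 3s.
Ksp = [Ce^3+][OH^-]^3
Substituting: Ksp = s(3s)^3 = 27s^4
Ksp = 27 × (4.6 × 10^-6)^4 = 1.2 x 10^-20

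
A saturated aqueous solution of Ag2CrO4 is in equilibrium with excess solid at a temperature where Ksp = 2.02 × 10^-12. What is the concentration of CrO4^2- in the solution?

[CrO4^2-] ≈ 7.96 × 10^-5 M

Ag2CrO4(s) ⇌ 2 Ag^+(aq) + CrO4^2-(aq)
Ksp = [Ag^+]^2[CrO4^2-]
If s mol/L of Ag2CrO4 dissolves, [Ag^+] = 2s and [CrO4^2-] = s.
Ksp = (2s)^2s = 4s^3
Solving, s = (2.02 × 10^-12/4)^(1/3) = 7.963 × 10^-5 M
[CrO4^2-] = s = 7.96 x 10^-5 M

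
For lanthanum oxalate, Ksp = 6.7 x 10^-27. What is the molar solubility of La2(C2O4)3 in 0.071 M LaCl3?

La2(C2O4)3(s) ⇌ 2 La^3+ + 3 C2O4^2-
Ksp = [La^3+]^2[C2O4^2-]^3
Let s = moles of La2(C2O4)3 that dissolve per litre. [La^3+] = 0.071 + 2s ≈ 0.071, [C2O4^2-] = 3s (since La^3+ from LaCl3 dominates).
Ksp ≈ (0.071)^2 × (3s)^3
s = 3.7 × 10^-9 M
Check: 2s = 7.3 × 10^-9 ≪ 0.071, so the approximation is valid.

s = 3.7 × 10^-9 M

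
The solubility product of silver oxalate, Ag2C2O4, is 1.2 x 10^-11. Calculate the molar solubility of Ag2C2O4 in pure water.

s ≈ 1.4 × 10^-4 M

Ag2C2O4(s) <=> 2 Ag^+(aq) + C2O4^2-(aq)
Ksp = [Ag^+]^2[C2O4^2-]
With molar solubility s: [Ag^+] = 2s, [C2O4^2-] = s.
Ksp = (2s)^2s = 4s^3
s = (1.2 x 10^-11 / 4)^(1/3) = 1.4 x 10^-4 M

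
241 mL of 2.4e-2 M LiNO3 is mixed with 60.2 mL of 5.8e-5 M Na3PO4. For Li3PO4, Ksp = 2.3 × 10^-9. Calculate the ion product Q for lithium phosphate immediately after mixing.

8.2 × 10^-11

Total volume = 241 + 60.2 = 301.2 mL.
[Li^+] = 2.4 × 10^-2 × (241/301.2) = 1.92 × 10^-2 M
[PO4^3-] = 5.8 x 10^-5 × (60.2/301.2) = 1.16 × 10^-5 M
Li3PO4(s) ⇌ 3 Li^+ + PO4^3-, so Q = [Li^+]^3[PO4^3-]
Q = (1.92 x 10^-2)^3(1.16 × 10^-5) = 8.2 × 10^-11
Q < Ksp, so no precipitate of Li3PO4 forms.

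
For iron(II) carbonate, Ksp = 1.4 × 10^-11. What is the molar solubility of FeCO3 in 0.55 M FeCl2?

FeCO3(s) ⇌ Fe^2+ + CO3^2-
Ksp = [Fe^2+][CO3^2-]
If s mol/L dissolves here, [Fe^2+] = 0.55 + s ≈ 0.55, [CO3^2-] = s (common-ion effect: Fe^2+ is already 0.55 M).
Ksp ≈ 0.55 × s
s = 2.5 × 10^-11 M
Check: s = 2.5 x 10^-11 ≪ 0.55, so the approximation is valid.

s = 2.5 × 10^-11 M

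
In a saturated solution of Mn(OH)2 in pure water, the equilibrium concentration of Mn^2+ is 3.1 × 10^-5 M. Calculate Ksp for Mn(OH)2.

Ksp = 1.2e-13

Mn(OH)2(s) <=> Mn^2+(aq) + 2 OH^-(aq)
Stoichiometry gives [OH^-] = (2/1)[Mn^2+] = 6.20 × 10^-5 M.
Ksp = [Mn^2+][OH^-]^2
Ksp = 3.1 x 10^-5 × (6.20 × 10^-5)^2 = 1.2 x 10^-13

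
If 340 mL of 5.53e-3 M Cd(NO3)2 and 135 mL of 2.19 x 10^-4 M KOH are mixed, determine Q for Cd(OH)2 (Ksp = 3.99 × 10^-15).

Total volume = 340 + 135 = 475 mL.
[Cd^2+] = 5.53 × 10^-3 × (340/475) = 3.958 × 10^-3 M
[OH^-] = 2.19 x 10^-4 × (135/475) = 6.224 x 10^-5 M
Cd(OH)2(s) ⇌ Cd^2+(aq) + 2 OH^-(aq), so Q = [Cd^2+][OH^-]^2
Q = (3.958 x 10^-3)(6.224 × 10^-5)^2 = 1.53 x 10^-11
Q > Ksp, so Cd(OH)2 will precipitate.

Q ≈ 1.53 × 10^-11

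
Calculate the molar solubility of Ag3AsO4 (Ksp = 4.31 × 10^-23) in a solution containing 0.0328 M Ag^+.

Ag3AsO4(s) ⇌ 3 Ag^+(aq) + AsO4^3-(aq)
Ksp = [Ag^+]^3[AsO4^3-]
Let s = moles of Ag3AsO4 that dissolve per litre. [Ag^+] = 0.0328 + 3s ≈ 0.0328, [AsO4^3-] = s (common-ion effect: Ag^+ is already 0.0328 M).
Ksp ≈ (0.0328)^3 × s
s = 1.22 × 10^-18 M
Check: 3s = 3.7 × 10^-18 ≪ 0.0328, so the approximation is valid.

s ≈ 1.22 x 10^-18 M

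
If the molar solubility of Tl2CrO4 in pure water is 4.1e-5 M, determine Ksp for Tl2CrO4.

2.8 × 10^-13

Tl2CrO4(s) <=> 2 Tl^+(aq) + CrO4^2-(aq)
Let s = molar solubility. Then [Tl^+] = 2s and [CrO4^2-] = s.
Ksp = [Tl^+]^2[CrO4^2-]
Substituting: Ksp = (2s)^2s = 4s^3
Ksp = 4 × (4.1 × 10^-5)^3 = 2.8 x 10^-13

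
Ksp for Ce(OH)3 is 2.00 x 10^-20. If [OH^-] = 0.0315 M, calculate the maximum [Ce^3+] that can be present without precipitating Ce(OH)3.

Ce(OH)3(s) ⇌ Ce^3+ + 3 OH^-
Ksp = [Ce^3+][OH^-]^3
Precipitation begins when Q = Ksp. With [OH^-] = 0.0315 M:
2.00 x 10^-20 = (0.0315)^3 × [Ce^3+]
[Ce^3+] = (2.00 x 10^-20 / 3.126 x 10^-5) = 6.40 × 10^-16 M

6.40 x 10^-16 M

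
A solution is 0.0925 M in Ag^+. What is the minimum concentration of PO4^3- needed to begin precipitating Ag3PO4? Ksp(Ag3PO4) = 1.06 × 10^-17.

[PO4^3-] ≈ 1.34 × 10^-14 M

Ag3PO4(s) ⇌ 3 Ag^+(aq) + PO4^3-(aq)
Ksp = [Ag^+]^3[PO4^3-]
Precipitation begins when Q = Ksp. With [Ag^+] = 0.0925 M:
1.06 × 10^-17 = (0.0925)^3 × [PO4^3-]
[PO4^3-] = (1.06 × 10^-17 / 7.915 × 10^-4) = 1.34 x 10^-14 M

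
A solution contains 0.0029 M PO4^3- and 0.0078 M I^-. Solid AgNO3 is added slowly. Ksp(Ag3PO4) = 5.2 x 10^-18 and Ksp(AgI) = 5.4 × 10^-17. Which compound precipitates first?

AgI

Each salt begins to precipitate when Q = Ksp, i.e. when [Ag^+] reaches its threshold.
For Ag3PO4: 5.2 x 10^-18 = 0.0029 × [Ag^+]^3  ⇒  [Ag^+] = 1.2 × 10^-5 M.
For AgI: 5.4 × 10^-17 = 0.0078 × [Ag^+]  ⇒  [Ag^+] = 6.9 × 10^-15 M.
The salt with the lower threshold [Ag^+] precipitates first: AgI.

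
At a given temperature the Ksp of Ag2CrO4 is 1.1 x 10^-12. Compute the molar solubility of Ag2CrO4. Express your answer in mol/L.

s = 6.5 x 10^-5 M

Ag2CrO4(s) ⇌ 2 Ag^+(aq) + CrO4^2-(aq)
Ksp = [Ag^+]^2[CrO4^2-]
With molar solubility s: [Ag^+] = 2s, [CrO4^2-] = s.
Substituting: Ksp = (2s)^2s = 4s^3
s^3 = 1.1 x 10^-12 / 4, so s = 6.5 × 10^-5 M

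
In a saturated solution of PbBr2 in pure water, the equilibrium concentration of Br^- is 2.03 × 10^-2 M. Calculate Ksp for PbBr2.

4.18 × 10^-6

PbBr2(s) <=> Pb^2+ + 2 Br^-
Stoichiometry gives [Pb^2+] = (1/2)[Br^-] = 1.015 x 10^-2 M.
Ksp = [Pb^2+][Br^-]^2
Ksp = 1.015 x 10^-2 × (2.03 × 10^-2)^2 = 4.18 × 10^-6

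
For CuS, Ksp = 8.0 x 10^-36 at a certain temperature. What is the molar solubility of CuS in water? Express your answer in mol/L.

CuS(s) ⇌ Cu^2+ + S^2-
Ksp = [Cu^2+][S^2-]
With molar solubility s: [Cu^2+] = s, [S^2-] = s.
Ksp = s^2
s = (8.0 x 10^-36)^(1/2) = 2.8 × 10^-18 M

s ≈ 2.8e-18 M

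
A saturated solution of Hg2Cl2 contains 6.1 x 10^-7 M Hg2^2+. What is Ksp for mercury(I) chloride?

Ksp ≈ 9.1 × 10^-19

Hg2Cl2(s) ⇌ Hg2^2+ + 2 Cl^-
Stoichiometry gives [Cl^-] = (2/1)[Hg2^2+] = 1.22 × 10^-6 M.
Ksp = [Hg2^2+][Cl^-]^2
Ksp = 6.1 × 10^-7 × (1.22 x 10^-6)^2 = 9.1 × 10^-19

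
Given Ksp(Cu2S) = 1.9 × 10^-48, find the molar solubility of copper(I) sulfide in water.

Cu2S(s) <=> 2 Cu^+(aq) + S^2-(aq)
Ksp = [Cu^+]^2[S^2-]
Let s = molar solubility. Then [Cu^+] = 2s and [S^2-] = s.
So Ksp = (2s)^2 × s = 4s^3
s^3 = 1.9 × 10^-48 / 4, so s = 7.8 × 10^-17 M

s ≈ 7.8 × 10^-17 M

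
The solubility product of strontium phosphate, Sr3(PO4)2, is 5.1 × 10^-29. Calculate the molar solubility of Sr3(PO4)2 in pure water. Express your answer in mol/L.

s ≈ 8.6 × 10^-7 M

Sr3(PO4)2(s) ⇌ 3 Sr^2+(aq) + 2 PO4^3-(aq)
Ksp = [Sr^2+]^3[PO4^3-]^2
For each mole of Sr3(PO4)2 that dissolves: [Sr^2+] = 3s, [PO4^3-] = 2s.
Ksp = (3s)^3(2s)^2 = 108s^5
s = (5.1 × 10^-29 / 108)^(1/5) = 8.6 × 10^-7 M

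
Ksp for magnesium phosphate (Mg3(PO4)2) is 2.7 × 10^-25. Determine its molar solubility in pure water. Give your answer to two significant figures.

4.8 x 10^-6 M

Mg3(PO4)2(s) ⇌ 3 Mg^2+ + 2 PO4^3-
Ksp = [Mg^2+]^3[PO4^3-]^2
For each mole of Mg3(PO4)2 that dissolves: [Mg^2+] = 3s, [PO4^3-] = 2s.
Ksp = (3s)^3(2s)^2 = 108s^5
Solving, s = (2.7 × 10^-25/108)^(1/5) = 4.8 × 10^-6 M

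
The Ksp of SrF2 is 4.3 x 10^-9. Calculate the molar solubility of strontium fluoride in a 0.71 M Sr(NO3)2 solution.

SrF2(s) <=> Sr^2+(aq) + 2 F^-(aq)
Ksp = [Sr^2+][F^-]^2
Let s = moles of SrF2 that dissolve per litre. [Sr^2+] = 0.71 + s ≈ 0.71, [F^-] = 2s (Ksp is small, so little additional dissolves).
Ksp ≈ 0.71 × (2s)^2
s = 3.9 × 10^-5 M
Check: s = 3.9 × 10^-5 ≪ 0.71, so the approximation is valid.

s ≈ 3.9e-5 M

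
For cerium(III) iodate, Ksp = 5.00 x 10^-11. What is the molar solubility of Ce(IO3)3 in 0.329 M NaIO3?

Ce(IO3)3(s) <=> Ce^3+(aq) + 3 IO3^-(aq)
Ksp = [Ce^3+][IO3^-]^3
If s mol/L dissolves here, [Ce^3+] = s, [IO3^-] = 0.329 + 3s ≈ 0.329 (Ksp is small, so little additional dissolves).
Ksp ≈ s × (0.329)^3
s = 1.40 x 10^-9 M
Check: 3s = 4.2 x 10^-9 ≪ 0.329, so the approximation is valid.

s ≈ 1.40 × 10^-9 M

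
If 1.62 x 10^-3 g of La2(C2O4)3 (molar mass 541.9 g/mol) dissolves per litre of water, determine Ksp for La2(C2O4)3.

Ksp = 2.58 × 10^-26

Molar solubility s = (1.62 × 10^-3 g/L) / (541.9 g/mol) = 2.989 x 10^-6 M.
La2(C2O4)3(s) <=> 2 La^3+ + 3 C2O4^2-
For each mole of La2(C2O4)3 that dissolves: [La^3+] = 2s, [C2O4^2-] = 3s.
Ksp = [La^3+]^2[C2O4^2-]^3
So Ksp = (2s)^2 × (3s)^3 = 108s^5
With s = 2.989 × 10^-6: Ksp = 2.58 × 10^-26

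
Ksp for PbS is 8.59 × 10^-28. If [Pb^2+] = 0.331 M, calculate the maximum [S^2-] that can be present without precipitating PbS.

PbS(s) <=> Pb^2+(aq) + S^2-(aq)
Ksp = [Pb^2+][S^2-]
Precipitation begins when Q = Ksp. With [Pb^2+] = 0.331 M:
8.59 × 10^-28 = (0.331) × [S^2-]
[S^2-] = (8.59 × 10^-28 / 3.31 × 10^-1) = 2.60 x 10^-27 M

2.60 x 10^-27 M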